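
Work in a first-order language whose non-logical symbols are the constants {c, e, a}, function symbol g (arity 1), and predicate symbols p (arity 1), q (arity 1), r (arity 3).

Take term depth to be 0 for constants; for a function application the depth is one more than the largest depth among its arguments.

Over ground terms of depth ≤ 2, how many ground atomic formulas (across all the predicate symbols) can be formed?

First count ground terms of depth ≤ 2.
Let N_k count ground terms of depth at most k. Each non-constant term of depth ≤ k is some function symbol applied to depth-≤(k−1) arguments, giving N_k = 3 + N_{k-1}.
N_0 = 3
N_1 = 3 + 3 = 6
N_2 = 3 + 6 = 9
Explicitly: c, e, a, g(c), g(e), g(a), g(g(c)), g(g(e)), g(g(a)).
So |H| = 9.
A ground atom is a predicate applied to a tuple of terms from H, so the count is the sum over predicates of |H|^arity:
  p: 9;  q: 9;  r: 9^3 = 729
Total ground atoms: 9 + 9 + 729 = 747.

747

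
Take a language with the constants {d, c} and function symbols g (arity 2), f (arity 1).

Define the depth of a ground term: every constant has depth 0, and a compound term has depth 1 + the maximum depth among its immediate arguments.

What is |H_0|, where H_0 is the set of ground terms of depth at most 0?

2

Write N_k for the number of ground terms of depth ≤ k. A term of depth ≤ k is either a constant or a function symbol applied to arguments of depth ≤ k−1, so N_k = 2 + N_{k-1}^2 + N_{k-1}.
N_0 = 2
Explicitly: d, c.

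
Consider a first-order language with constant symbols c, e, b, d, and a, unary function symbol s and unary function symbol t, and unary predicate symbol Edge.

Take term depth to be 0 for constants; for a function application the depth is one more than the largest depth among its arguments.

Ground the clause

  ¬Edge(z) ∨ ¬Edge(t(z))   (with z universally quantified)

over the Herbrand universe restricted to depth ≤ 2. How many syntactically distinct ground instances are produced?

35

Ground terms of depth ≤ 2:
  Let N_k = |{terms of depth ≤ k}|. Then N_0 = 5 and N_k = 5 + N_{k-1} + N_{k-1} for k ≥ 1 (one summand per function symbol, arity giving the exponent).
  N_0 = 5
  N_1 = 5 + 5 + 5 = 15
  N_2 = 5 + 15 + 15 = 35
So there are 35 ground terms available for substitution.
The clause has 1 distinct variable (z), which appears in the body. In the free term algebra distinct substitutions yield syntactically distinct ground instances.
Number of ground instances = 35.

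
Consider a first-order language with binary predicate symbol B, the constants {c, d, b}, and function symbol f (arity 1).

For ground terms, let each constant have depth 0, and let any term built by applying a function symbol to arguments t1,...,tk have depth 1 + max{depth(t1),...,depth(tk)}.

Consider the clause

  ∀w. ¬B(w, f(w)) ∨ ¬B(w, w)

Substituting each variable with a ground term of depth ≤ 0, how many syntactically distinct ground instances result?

Ground terms of depth ≤ 0:
  Write N_k for the number of ground terms of depth ≤ k. A term of depth ≤ k is either a constant or a function symbol applied to arguments of depth ≤ k−1, so N_k = 3 + N_{k-1}.
  N_0 = 3
  Explicitly: c, d, b.
So there are 3 ground terms available for substitution.
There is 1 variable to instantiate (w),  occurring in at least one literal, so different choices give different ground instances.
Number of ground instances = 3.

3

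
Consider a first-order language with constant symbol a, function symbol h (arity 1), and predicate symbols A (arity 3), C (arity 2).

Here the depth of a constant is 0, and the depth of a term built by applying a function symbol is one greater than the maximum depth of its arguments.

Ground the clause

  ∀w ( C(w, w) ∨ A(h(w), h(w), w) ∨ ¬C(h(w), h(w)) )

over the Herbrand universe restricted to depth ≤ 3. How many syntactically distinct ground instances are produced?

4

Ground terms of depth ≤ 3:
  If N_k denotes the number of depth-≤k ground terms, the 1 constant gives N_0 = 1, and each function symbol of arity r contributes N_{k-1}^r new terms at level k: N_k = 1 + N_{k-1}.
  N_0 = 1
  N_1 = 1 + 1 = 2
  N_2 = 1 + 2 = 3
  N_3 = 1 + 3 = 4
  Explicitly: a, h(a), h(h(a)), h(h(h(a))).
So there are 4 ground terms available for substitution.
The body mentions the single quantified variable w; since ground terms form a free algebra, no two substitutions collapse to the same formula.
Number of ground instances = 4.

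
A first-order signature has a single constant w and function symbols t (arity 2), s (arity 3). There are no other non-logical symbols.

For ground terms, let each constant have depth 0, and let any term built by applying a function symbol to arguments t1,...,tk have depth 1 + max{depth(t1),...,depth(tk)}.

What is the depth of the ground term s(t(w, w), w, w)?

2

depth(t(w, w)) = 1 + max(0, 0) = 1
depth(s(t(w, w), w, w)) = 1 + max(1, 0, 0) = 2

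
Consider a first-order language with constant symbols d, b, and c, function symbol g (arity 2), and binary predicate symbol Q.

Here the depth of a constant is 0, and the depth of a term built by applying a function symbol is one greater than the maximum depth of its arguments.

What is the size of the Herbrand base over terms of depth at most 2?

First count ground terms of depth ≤ 2.
Write N_k for the number of ground terms of depth ≤ k. A term of depth ≤ k is either a constant or a function symbol applied to arguments of depth ≤ k−1, so N_k = 3 + N_{k-1}^2.
N_0 = 3
N_1 = 3 + 3^2 = 12
N_2 = 3 + 12^2 = 147
So |H| = 147.
For each predicate symbol, the number of ground atoms is |H| raised to its arity; summing:
  Q: 147^2 = 21609
Total ground atoms: 21609.

21609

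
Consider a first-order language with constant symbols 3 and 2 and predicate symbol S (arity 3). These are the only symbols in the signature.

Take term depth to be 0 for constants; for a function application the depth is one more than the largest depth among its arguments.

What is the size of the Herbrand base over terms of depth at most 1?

8

First count ground terms of depth ≤ 1.
With no function symbols every ground term is a constant, so there are exactly 2 ground terms at every depth bound.
N_0 = 2
N_1 = 2
So |H| = 2.
A ground atom is a predicate applied to a tuple of terms from H, so the count is the sum over predicates of |H|^arity:
  S: 2^3 = 8
Total ground atoms: 8.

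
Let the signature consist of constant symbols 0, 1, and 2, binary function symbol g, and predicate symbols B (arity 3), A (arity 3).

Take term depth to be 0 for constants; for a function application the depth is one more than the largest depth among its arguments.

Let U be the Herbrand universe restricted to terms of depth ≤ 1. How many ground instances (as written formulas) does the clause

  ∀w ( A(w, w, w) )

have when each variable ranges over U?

12

Ground terms of depth ≤ 1:
  Write N_k for the number of ground terms of depth ≤ k. A term of depth ≤ k is either a constant or a function symbol applied to arguments of depth ≤ k−1, so N_k = 3 + N_{k-1}^2.
  N_0 = 3
  N_1 = 3 + 3^2 = 12
  Explicitly: 0, 1, 2, g(0, 0), g(0, 1), g(0, 2), g(1, 0), g(1, 1), g(1, 2), g(2, 0), g(2, 1), g(2, 2).
So there are 12 ground terms available for substitution.
The clause has 1 distinct variable (w), which appears in the body. In the free term algebra distinct substitutions yield syntactically distinct ground instances.
Number of ground instances = 12.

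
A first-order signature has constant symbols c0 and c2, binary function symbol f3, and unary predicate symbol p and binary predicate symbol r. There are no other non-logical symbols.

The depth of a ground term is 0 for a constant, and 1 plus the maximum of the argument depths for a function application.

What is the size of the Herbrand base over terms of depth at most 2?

First count ground terms of depth ≤ 2.
Let N_k count ground terms of depth at most k. Each non-constant term of depth ≤ k is some function symbol applied to depth-≤(k−1) arguments, giving N_k = 2 + N_{k-1}^2.
N_0 = 2
N_1 = 2 + 2^2 = 6
N_2 = 2 + 6^2 = 38
So |H| = 38.
A ground atom is a predicate applied to a tuple of terms from H, so the count is the sum over predicates of |H|^arity:
  p: 38;  r: 38^2 = 1444
Total ground atoms: 38 + 1444 = 1482.

1482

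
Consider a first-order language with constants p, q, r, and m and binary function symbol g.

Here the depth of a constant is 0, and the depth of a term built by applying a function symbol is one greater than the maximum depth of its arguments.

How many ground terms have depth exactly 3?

162816

Count level by level. With function symbols g/2, the terms of depth ≤ k are the 4 constants together with each function applied to depth-≤(k−1) tuples, so N_k = 4 + N_{k-1}^2.
N_0 = 4
N_1 = 4 + 4^2 = 20
N_2 = 4 + 20^2 = 404
N_3 = 4 + 404^2 = 163220
Terms of depth exactly 3: N_3 − N_2 = 163220 − 404 = 162816.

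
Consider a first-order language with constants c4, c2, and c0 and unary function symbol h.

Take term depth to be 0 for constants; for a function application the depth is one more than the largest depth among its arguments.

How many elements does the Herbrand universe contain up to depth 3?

Count level by level. With function symbols h/1, the terms of depth ≤ k are the 3 constants together with each function applied to depth-≤(k−1) tuples, so N_k = 3 + N_{k-1}.
N_0 = 3
N_1 = 3 + 3 = 6
N_2 = 3 + 6 = 9
N_3 = 3 + 9 = 12
Explicitly: c4, c2, c0, h(c4), h(c2), h(c0), h(h(c4)), h(h(c2)), h(h(c0)), h(h(h(c4))), h(h(h(c2))), h(h(h(c0))).

12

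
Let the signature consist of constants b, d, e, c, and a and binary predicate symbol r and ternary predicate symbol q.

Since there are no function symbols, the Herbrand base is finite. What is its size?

With no function symbols, the Herbrand universe is just the 5 constants.
Ground atoms per predicate: r: 5^2 = 25, q: 5^3 = 125.
Herbrand base size = 25 + 125 = 150.

150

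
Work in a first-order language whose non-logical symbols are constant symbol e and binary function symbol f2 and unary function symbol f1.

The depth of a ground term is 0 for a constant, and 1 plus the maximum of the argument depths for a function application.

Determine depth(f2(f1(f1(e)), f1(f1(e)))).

3

depth(f1(e)) = 1 + depth(e) = 1 + 0 = 1
depth(f1(f1(e))) = 1 + depth(f1(e)) = 1 + 1 = 2
depth(f2(f1(f1(e)), f1(f1(e)))) = 1 + max(2, 2) = 3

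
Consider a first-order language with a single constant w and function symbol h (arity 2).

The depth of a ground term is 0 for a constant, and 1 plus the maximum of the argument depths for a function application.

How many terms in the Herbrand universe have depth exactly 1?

Write N_k for the number of ground terms of depth ≤ k. A term of depth ≤ k is either a constant or a function symbol applied to arguments of depth ≤ k−1, so N_k = 1 + N_{k-1}^2.
N_0 = 1
N_1 = 1 + 1^2 = 2
Terms of depth exactly 1: N_1 − N_0 = 2 − 1 = 1.

1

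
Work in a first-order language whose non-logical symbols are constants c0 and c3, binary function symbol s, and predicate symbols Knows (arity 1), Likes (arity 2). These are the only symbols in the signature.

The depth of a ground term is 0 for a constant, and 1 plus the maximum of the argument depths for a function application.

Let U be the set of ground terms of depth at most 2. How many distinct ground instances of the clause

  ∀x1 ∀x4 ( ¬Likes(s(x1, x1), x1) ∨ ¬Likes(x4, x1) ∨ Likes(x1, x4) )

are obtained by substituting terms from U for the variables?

Ground terms of depth ≤ 2:
  If N_k denotes the number of depth-≤k ground terms, the 2 constants give N_0 = 2, and each function symbol of arity r contributes N_{k-1}^r new terms at level k: N_k = 2 + N_{k-1}^2.
  N_0 = 2
  N_1 = 2 + 2^2 = 6
  N_2 = 2 + 6^2 = 38
So there are 38 ground terms available for substitution.
The body mentions every one of the 2 quantified variables; since ground terms form a free algebra, no two substitutions collapse to the same formula.
Number of ground instances = 38^2 = 1444.

1444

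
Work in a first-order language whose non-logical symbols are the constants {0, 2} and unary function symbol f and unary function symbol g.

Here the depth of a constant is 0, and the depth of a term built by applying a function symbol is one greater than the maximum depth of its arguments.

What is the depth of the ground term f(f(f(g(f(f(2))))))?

depth(f(2)) = 1 + depth(2) = 1 + 0 = 1
depth(f(f(2))) = 1 + depth(f(2)) = 1 + 1 = 2
depth(g(f(f(2)))) = 1 + depth(f(f(2))) = 1 + 2 = 3
depth(f(g(f(f(2))))) = 1 + depth(g(f(f(2)))) = 1 + 3 = 4
depth(f(f(g(f(f(2)))))) = 1 + depth(f(g(f(f(2))))) = 1 + 4 = 5
depth(f(f(f(g(f(f(2))))))) = 1 + depth(f(f(g(f(f(2)))))) = 1 + 5 = 6

6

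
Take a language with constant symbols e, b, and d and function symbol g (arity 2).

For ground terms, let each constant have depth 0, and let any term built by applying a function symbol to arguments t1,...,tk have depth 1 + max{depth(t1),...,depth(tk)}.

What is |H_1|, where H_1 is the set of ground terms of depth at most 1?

12

If N_k denotes the number of depth-≤k ground terms, the 3 constants give N_0 = 3, and each function symbol of arity r contributes N_{k-1}^r new terms at level k: N_k = 3 + N_{k-1}^2.
N_0 = 3
N_1 = 3 + 3^2 = 12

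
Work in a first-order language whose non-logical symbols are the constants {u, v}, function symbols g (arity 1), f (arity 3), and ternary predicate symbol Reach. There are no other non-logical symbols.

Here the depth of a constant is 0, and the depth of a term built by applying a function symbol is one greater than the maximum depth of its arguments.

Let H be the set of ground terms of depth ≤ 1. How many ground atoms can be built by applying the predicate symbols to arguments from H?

1728

First count ground terms of depth ≤ 1.
Write N_k for the number of ground terms of depth ≤ k. A term of depth ≤ k is either a constant or a function symbol applied to arguments of depth ≤ k−1, so N_k = 2 + N_{k-1} + N_{k-1}^3.
N_0 = 2
N_1 = 2 + 2 + 2^3 = 12
So |H| = 12.
A ground atom is a predicate applied to a tuple of terms from H, so the count is the sum over predicates of |H|^arity:
  Reach: 12^3 = 1728
Total ground atoms: 1728.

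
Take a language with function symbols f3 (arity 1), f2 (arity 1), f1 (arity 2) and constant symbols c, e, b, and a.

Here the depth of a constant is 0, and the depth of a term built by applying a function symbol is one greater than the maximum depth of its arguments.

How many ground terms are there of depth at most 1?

Let N_k count ground terms of depth at most k. Each non-constant term of depth ≤ k is some function symbol applied to depth-≤(k−1) arguments, giving N_k = 4 + N_{k-1} + N_{k-1} + N_{k-1}^2.
N_0 = 4
N_1 = 4 + 4 + 4 + 4^2 = 28

28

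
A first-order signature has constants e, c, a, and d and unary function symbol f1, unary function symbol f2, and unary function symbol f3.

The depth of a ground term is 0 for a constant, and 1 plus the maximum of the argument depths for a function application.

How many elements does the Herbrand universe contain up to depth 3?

Count level by level. With function symbols f1/1, f2/1, f3/1, the terms of depth ≤ k are the 4 constants together with each function applied to depth-≤(k−1) tuples, so N_k = 4 + N_{k-1} + N_{k-1} + N_{k-1}.
N_0 = 4
N_1 = 4 + 4 + 4 + 4 = 16
N_2 = 4 + 16 + 16 + 16 = 52
N_3 = 4 + 52 + 52 + 52 = 160

160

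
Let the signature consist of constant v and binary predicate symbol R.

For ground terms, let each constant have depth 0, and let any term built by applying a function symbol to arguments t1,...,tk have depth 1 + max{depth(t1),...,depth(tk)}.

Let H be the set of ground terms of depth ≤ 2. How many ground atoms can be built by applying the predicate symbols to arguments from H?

First count ground terms of depth ≤ 2.
With no function symbols every ground term is a constant, so there is exactly 1 ground term at every depth bound.
N_0 = 1
N_1 = 1
N_2 = 1
Explicitly: v.
So |H| = 1.
Ground atoms are formed by filling each argument slot of a predicate with a term from H, so an r-ary predicate gives |H|^r atoms:
  R: 1^2 = 1
Total ground atoms: 1.

1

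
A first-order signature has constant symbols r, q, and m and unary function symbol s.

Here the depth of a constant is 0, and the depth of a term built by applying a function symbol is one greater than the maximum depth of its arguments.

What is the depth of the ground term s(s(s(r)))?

3

depth(s(r)) = 1 + depth(r) = 1 + 0 = 1
depth(s(s(r))) = 1 + depth(s(r)) = 1 + 1 = 2
depth(s(s(s(r)))) = 1 + depth(s(s(r))) = 1 + 2 = 3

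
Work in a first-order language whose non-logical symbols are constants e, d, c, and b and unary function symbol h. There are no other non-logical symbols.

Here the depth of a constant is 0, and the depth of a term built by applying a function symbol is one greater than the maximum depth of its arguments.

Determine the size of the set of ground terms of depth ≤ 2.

12

Write N_k for the number of ground terms of depth ≤ k. A term of depth ≤ k is either a constant or a function symbol applied to arguments of depth ≤ k−1, so N_k = 4 + N_{k-1}.
N_0 = 4
N_1 = 4 + 4 = 8
N_2 = 4 + 8 = 12
Explicitly: e, d, c, b, h(e), h(d), h(c), h(b), h(h(e)), h(h(d)), h(h(c)), h(h(b)).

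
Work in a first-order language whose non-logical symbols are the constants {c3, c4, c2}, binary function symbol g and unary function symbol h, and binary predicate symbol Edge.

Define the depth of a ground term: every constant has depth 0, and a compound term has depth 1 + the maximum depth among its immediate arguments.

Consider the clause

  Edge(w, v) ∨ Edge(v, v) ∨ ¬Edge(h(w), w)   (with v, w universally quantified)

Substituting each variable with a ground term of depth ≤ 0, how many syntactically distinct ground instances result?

9

Ground terms of depth ≤ 0:
  Write N_k for the number of ground terms of depth ≤ k. A term of depth ≤ k is either a constant or a function symbol applied to arguments of depth ≤ k−1, so N_k = 3 + N_{k-1}^2 + N_{k-1}.
  N_0 = 3
  Explicitly: c3, c4, c2.
So there are 3 ground terms available for substitution.
The body mentions every one of the 2 quantified variables; since ground terms form a free algebra, no two substitutions collapse to the same formula.
Number of ground instances = 3^2 = 9.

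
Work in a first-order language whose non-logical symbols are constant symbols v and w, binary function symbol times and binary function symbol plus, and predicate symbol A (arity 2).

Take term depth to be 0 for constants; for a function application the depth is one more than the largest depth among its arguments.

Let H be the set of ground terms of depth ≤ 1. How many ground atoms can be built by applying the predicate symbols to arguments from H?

First count ground terms of depth ≤ 1.
If N_k denotes the number of depth-≤k ground terms, the 2 constants give N_0 = 2, and each function symbol of arity r contributes N_{k-1}^r new terms at level k: N_k = 2 + N_{k-1}^2 + N_{k-1}^2.
N_0 = 2
N_1 = 2 + 2^2 + 2^2 = 10
So |H| = 10.
Ground atoms are formed by filling each argument slot of a predicate with a term from H, so an r-ary predicate gives |H|^r atoms:
  A: 10^2 = 100
Total ground atoms: 100.

100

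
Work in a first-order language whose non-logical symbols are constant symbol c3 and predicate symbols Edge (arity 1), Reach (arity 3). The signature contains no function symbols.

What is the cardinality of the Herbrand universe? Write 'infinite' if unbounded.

1

There are no function symbols, so the only ground term is the single constant.
The Herbrand universe is {c3}, finite with 1 element.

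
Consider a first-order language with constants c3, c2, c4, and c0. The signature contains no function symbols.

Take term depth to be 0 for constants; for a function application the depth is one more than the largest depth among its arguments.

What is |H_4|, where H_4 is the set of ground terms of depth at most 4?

With no function symbols every ground term is a constant, so there are exactly 4 ground terms at every depth bound.
N_0 = 4
N_1 = 4
N_2 = 4
N_3 = 4
N_4 = 4

4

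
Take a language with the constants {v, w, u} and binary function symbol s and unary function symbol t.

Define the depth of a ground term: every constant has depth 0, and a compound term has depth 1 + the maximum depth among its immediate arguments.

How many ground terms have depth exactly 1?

Let N_k count ground terms of depth at most k. Each non-constant term of depth ≤ k is some function symbol applied to depth-≤(k−1) arguments, giving N_k = 3 + N_{k-1}^2 + N_{k-1}.
N_0 = 3
N_1 = 3 + 3^2 + 3 = 15
Terms of depth exactly 1: N_1 − N_0 = 15 − 3 = 12.

12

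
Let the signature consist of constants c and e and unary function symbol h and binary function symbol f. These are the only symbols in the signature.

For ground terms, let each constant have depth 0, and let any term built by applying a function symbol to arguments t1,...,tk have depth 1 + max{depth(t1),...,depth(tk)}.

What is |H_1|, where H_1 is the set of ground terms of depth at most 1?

8

Count level by level. With function symbols h/1, f/2, the terms of depth ≤ k are the 2 constants together with each function applied to depth-≤(k−1) tuples, so N_k = 2 + N_{k-1} + N_{k-1}^2.
N_0 = 2
N_1 = 2 + 2 + 2^2 = 8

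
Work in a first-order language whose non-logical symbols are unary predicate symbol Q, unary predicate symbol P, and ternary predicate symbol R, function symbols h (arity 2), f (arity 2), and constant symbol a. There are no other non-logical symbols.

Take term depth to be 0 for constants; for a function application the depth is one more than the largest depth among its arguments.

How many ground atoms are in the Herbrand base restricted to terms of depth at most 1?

33

First count ground terms of depth ≤ 1.
Write N_k for the number of ground terms of depth ≤ k. A term of depth ≤ k is either a constant or a function symbol applied to arguments of depth ≤ k−1, so N_k = 1 + N_{k-1}^2 + N_{k-1}^2.
N_0 = 1
N_1 = 1 + 1^2 + 1^2 = 3
Explicitly: a, h(a, a), f(a, a).
So |H| = 3.
A ground atom is a predicate applied to a tuple of terms from H, so the count is the sum over predicates of |H|^arity:
  Q: 3;  P: 3;  R: 3^3 = 27
Total ground atoms: 3 + 3 + 27 = 33.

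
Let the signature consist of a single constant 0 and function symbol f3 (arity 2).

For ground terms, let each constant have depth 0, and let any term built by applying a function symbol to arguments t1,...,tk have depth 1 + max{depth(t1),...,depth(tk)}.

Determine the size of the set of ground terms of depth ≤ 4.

677

Write N_k for the number of ground terms of depth ≤ k. A term of depth ≤ k is either a constant or a function symbol applied to arguments of depth ≤ k−1, so N_k = 1 + N_{k-1}^2.
N_0 = 1
N_1 = 1 + 1^2 = 2
N_2 = 1 + 2^2 = 5
N_3 = 1 + 5^2 = 26
N_4 = 1 + 26^2 = 677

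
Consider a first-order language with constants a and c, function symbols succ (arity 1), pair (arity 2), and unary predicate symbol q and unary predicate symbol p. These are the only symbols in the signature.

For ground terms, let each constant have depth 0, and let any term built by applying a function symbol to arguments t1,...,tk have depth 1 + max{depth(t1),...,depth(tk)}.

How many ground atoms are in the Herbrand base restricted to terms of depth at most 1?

16

First count ground terms of depth ≤ 1.
If N_k denotes the number of depth-≤k ground terms, the 2 constants give N_0 = 2, and each function symbol of arity r contributes N_{k-1}^r new terms at level k: N_k = 2 + N_{k-1} + N_{k-1}^2.
N_0 = 2
N_1 = 2 + 2 + 2^2 = 8
Explicitly: a, c, succ(a), succ(c), pair(a, a), pair(a, c), pair(c, a), pair(c, c).
So |H| = 8.
Each predicate of arity r yields |H|^r ground atoms (one per choice of an r-tuple from H):
  q: 8;  p: 8
Total ground atoms: 8 + 8 = 16.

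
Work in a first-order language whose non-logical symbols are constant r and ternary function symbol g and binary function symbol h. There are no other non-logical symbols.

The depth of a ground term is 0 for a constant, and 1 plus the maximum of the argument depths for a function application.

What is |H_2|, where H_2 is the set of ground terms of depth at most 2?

37

Count level by level. With function symbols g/3, h/2, the terms of depth ≤ k are the 1 constant together with each function applied to depth-≤(k−1) tuples, so N_k = 1 + N_{k-1}^3 + N_{k-1}^2.
N_0 = 1
N_1 = 1 + 1^3 + 1^2 = 3
N_2 = 1 + 3^3 + 3^2 = 37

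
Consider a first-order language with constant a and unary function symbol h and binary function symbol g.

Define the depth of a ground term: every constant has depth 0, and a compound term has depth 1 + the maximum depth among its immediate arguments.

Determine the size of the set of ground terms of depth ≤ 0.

Write N_k for the number of ground terms of depth ≤ k. A term of depth ≤ k is either a constant or a function symbol applied to arguments of depth ≤ k−1, so N_k = 1 + N_{k-1} + N_{k-1}^2.
N_0 = 1

1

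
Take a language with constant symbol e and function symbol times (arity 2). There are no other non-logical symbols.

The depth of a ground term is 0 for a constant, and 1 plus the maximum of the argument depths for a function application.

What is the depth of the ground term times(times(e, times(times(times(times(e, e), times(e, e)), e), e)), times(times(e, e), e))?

6

depth(times(e, e)) = 1 + max(0, 0) = 1
depth(times(times(e, e), times(e, e))) = 1 + max(1, 1) = 2
depth(times(times(times(e, e), times(e, e)), e)) = 1 + max(2, 0) = 3
depth(times(times(times(times(e, e), times(e, e)), e), e)) = 1 + max(3, 0) = 4
depth(times(e, times(times(times(times(e, e), times(e, e)), e), e))) = 1 + max(0, 4) = 5
depth(times(times(e, e), e)) = 1 + max(1, 0) = 2
depth(times(times(e, times(times(times(times(e, e), times(e, e)), e), e)), times(times(e, e), e))) = 1 + max(5, 2) = 6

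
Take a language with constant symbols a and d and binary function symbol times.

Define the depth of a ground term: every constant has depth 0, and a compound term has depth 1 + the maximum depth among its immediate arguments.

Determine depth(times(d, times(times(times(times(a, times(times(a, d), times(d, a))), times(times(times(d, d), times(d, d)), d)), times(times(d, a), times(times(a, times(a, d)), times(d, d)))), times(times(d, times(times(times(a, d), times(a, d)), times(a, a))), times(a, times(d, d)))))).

7

depth(times(a, d)) = 1 + max(0, 0) = 1
depth(times(d, a)) = 1 + max(0, 0) = 1
depth(times(times(a, d), times(d, a))) = 1 + max(1, 1) = 2
depth(times(a, times(times(a, d), times(d, a)))) = 1 + max(0, 2) = 3
depth(times(d, d)) = 1 + max(0, 0) = 1
depth(times(times(d, d), times(d, d))) = 1 + max(1, 1) = 2
depth(times(times(times(d, d), times(d, d)), d)) = 1 + max(2, 0) = 3
depth(times(times(a, times(times(a, d), times(d, a))), times(times(times(d, d), times(d, d)), d))) = 1 + max(3, 3) = 4
depth(times(a, times(a, d))) = 1 + max(0, 1) = 2
depth(times(times(a, times(a, d)), times(d, d))) = 1 + max(2, 1) = 3
depth(times(times(d, a), times(times(a, times(a, d)), times(d, d)))) = 1 + max(1, 3) = 4
depth(times(times(times(a, times(times(a, d), times(d, a))), times(times(times(d, d), times(d, d)), d)), times(times(d, a), times(times(a, times(a, d)), times(d, d))))) = 1 + max(4, 4) = 5
depth(times(times(a, d), times(a, d))) = 1 + max(1, 1) = 2
depth(times(a, a)) = 1 + max(0, 0) = 1
depth(times(times(times(a, d), times(a, d)), times(a, a))) = 1 + max(2, 1) = 3
depth(times(d, times(times(times(a, d), times(a, d)), times(a, a)))) = 1 + max(0, 3) = 4
depth(times(a, times(d, d))) = 1 + max(0, 1) = 2
depth(times(times(d, times(times(times(a, d), times(a, d)), times(a, a))), times(a, times(d, d)))) = 1 + max(4, 2) = 5
depth(times(times(times(times(a, times(times(a, d), times(d, a))), times(times(times(d, d), times(d, d)), d)), times(times(d, a), times(times(a, times(a, d)), times(d, d)))), times(times(d, times(times(times(a, d), times(a, d)), times(a, a))), times(a, times(d, d))))) = 1 + max(5, 5) = 6
depth(times(d, times(times(times(times(a, times(times(a, d), times(d, a))), times(times(times(d, d), times(d, d)), d)), times(times(d, a), times(times(a, times(a, d)), times(d, d)))), times(times(d, times(times(times(a, d), times(a, d)), times(a, a))), times(a, times(d, d)))))) = 1 + max(0, 6) = 7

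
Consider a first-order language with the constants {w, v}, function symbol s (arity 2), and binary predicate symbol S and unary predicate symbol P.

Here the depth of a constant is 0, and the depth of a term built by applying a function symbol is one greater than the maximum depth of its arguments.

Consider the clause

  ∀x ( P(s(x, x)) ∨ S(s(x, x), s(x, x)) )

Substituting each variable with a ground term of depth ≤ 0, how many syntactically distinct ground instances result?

Ground terms of depth ≤ 0:
  Count level by level. With function symbols s/2, the terms of depth ≤ k are the 2 constants together with each function applied to depth-≤(k−1) tuples, so N_k = 2 + N_{k-1}^2.
  N_0 = 2
  Explicitly: w, v.
So there are 2 ground terms available for substitution.
The variable x ranges independently over the available ground terms, and distinct assignments produce distinct instances.
Number of ground instances = 2.

2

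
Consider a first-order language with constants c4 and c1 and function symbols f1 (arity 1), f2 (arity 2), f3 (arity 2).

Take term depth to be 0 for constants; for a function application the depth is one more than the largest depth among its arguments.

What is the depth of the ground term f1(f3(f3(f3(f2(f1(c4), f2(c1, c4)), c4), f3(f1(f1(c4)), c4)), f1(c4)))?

6

depth(f1(c4)) = 1 + depth(c4) = 1 + 0 = 1
depth(f2(c1, c4)) = 1 + max(0, 0) = 1
depth(f2(f1(c4), f2(c1, c4))) = 1 + max(1, 1) = 2
depth(f3(f2(f1(c4), f2(c1, c4)), c4)) = 1 + max(2, 0) = 3
depth(f1(f1(c4))) = 1 + depth(f1(c4)) = 1 + 1 = 2
depth(f3(f1(f1(c4)), c4)) = 1 + max(2, 0) = 3
depth(f3(f3(f2(f1(c4), f2(c1, c4)), c4), f3(f1(f1(c4)), c4))) = 1 + max(3, 3) = 4
depth(f3(f3(f3(f2(f1(c4), f2(c1, c4)), c4), f3(f1(f1(c4)), c4)), f1(c4))) = 1 + max(4, 1) = 5
depth(f1(f3(f3(f3(f2(f1(c4), f2(c1, c4)), c4), f3(f1(f1(c4)), c4)), f1(c4)))) = 1 + depth(f3(f3(f3(f2(f1(c4), f2(c1, c4)), c4), f3(f1(f1(c4)), c4)), f1(c4))) = 1 + 5 = 6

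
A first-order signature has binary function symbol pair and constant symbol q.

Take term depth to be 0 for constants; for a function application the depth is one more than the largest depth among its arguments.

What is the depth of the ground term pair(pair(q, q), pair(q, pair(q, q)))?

depth(pair(q, q)) = 1 + max(0, 0) = 1
depth(pair(q, pair(q, q))) = 1 + max(0, 1) = 2
depth(pair(pair(q, q), pair(q, pair(q, q)))) = 1 + max(1, 2) = 3

3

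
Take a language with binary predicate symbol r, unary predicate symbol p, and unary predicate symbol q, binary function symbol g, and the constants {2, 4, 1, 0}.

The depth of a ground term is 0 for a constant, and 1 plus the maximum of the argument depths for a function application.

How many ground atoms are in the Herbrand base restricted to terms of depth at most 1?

First count ground terms of depth ≤ 1.
Let N_k count ground terms of depth at most k. Each non-constant term of depth ≤ k is some function symbol applied to depth-≤(k−1) arguments, giving N_k = 4 + N_{k-1}^2.
N_0 = 4
N_1 = 4 + 4^2 = 20
So |H| = 20.
A ground atom is a predicate applied to a tuple of terms from H, so the count is the sum over predicates of |H|^arity:
  r: 20^2 = 400;  p: 20;  q: 20
Total ground atoms: 400 + 20 + 20 = 440.

440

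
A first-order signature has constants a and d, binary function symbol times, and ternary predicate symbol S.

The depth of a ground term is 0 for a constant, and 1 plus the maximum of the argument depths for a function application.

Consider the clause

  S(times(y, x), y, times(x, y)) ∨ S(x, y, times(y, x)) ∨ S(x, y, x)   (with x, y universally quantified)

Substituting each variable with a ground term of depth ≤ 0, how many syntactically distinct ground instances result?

4

Ground terms of depth ≤ 0:
  Let N_k = |{terms of depth ≤ k}|. Then N_0 = 2 and N_k = 2 + N_{k-1}^2 for k ≥ 1 (one summand per function symbol, arity giving the exponent).
  N_0 = 2
  Explicitly: a, d.
So there are 2 ground terms available for substitution.
The body mentions every one of the 2 quantified variables; since ground terms form a free algebra, no two substitutions collapse to the same formula.
Number of ground instances = 2^2 = 4.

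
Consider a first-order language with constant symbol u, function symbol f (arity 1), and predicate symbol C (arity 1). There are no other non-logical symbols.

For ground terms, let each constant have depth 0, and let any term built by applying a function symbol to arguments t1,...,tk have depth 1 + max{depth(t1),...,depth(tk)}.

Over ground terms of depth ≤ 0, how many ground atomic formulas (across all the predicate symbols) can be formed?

1

First count ground terms of depth ≤ 0.
Count level by level. With function symbols f/1, the terms of depth ≤ k are the 1 constant together with each function applied to depth-≤(k−1) tuples, so N_k = 1 + N_{k-1}.
N_0 = 1
So |H| = 1.
Ground atoms are formed by filling each argument slot of a predicate with a term from H, so an r-ary predicate gives |H|^r atoms:
  C: 1
Total ground atoms: 1.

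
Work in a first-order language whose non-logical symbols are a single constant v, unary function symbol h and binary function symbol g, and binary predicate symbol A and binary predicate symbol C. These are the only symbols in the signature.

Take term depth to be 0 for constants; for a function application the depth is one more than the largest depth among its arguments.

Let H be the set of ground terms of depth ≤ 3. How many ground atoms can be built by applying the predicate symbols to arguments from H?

66978

First count ground terms of depth ≤ 3.
Count level by level. With function symbols h/1, g/2, the terms of depth ≤ k are the 1 constant together with each function applied to depth-≤(k−1) tuples, so N_k = 1 + N_{k-1} + N_{k-1}^2.
N_0 = 1
N_1 = 1 + 1 + 1^2 = 3
N_2 = 1 + 3 + 3^2 = 13
N_3 = 1 + 13 + 13^2 = 183
So |H| = 183.
A ground atom is a predicate applied to a tuple of terms from H, so the count is the sum over predicates of |H|^arity:
  A: 183^2 = 33489;  C: 183^2 = 33489
Total ground atoms: 33489 + 33489 = 66978.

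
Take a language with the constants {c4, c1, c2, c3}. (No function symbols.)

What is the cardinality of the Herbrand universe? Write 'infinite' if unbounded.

There are no function symbols, so every ground term is one of the 4 constants.
The Herbrand universe is {c4, c1, c2, c3}, which is finite with 4 elements.

4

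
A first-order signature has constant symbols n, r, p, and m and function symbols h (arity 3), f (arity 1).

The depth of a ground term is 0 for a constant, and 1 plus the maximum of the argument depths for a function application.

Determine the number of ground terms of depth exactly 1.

Write N_k for the number of ground terms of depth ≤ k. A term of depth ≤ k is either a constant or a function symbol applied to arguments of depth ≤ k−1, so N_k = 4 + N_{k-1}^3 + N_{k-1}.
N_0 = 4
N_1 = 4 + 4^3 + 4 = 72
Terms of depth exactly 1: N_1 − N_0 = 72 − 4 = 68.

68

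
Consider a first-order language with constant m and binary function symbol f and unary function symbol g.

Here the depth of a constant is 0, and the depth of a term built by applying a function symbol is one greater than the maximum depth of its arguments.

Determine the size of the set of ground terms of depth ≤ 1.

3

Count level by level. With function symbols f/2, g/1, the terms of depth ≤ k are the 1 constant together with each function applied to depth-≤(k−1) tuples, so N_k = 1 + N_{k-1}^2 + N_{k-1}.
N_0 = 1
N_1 = 1 + 1^2 + 1 = 3
Explicitly: m, f(m, m), g(m).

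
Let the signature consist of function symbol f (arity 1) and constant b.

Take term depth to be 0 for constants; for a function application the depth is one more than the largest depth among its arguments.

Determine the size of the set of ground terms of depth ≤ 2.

If N_k denotes the number of depth-≤k ground terms, the 1 constant gives N_0 = 1, and each function symbol of arity r contributes N_{k-1}^r new terms at level k: N_k = 1 + N_{k-1}.
N_0 = 1
N_1 = 1 + 1 = 2
N_2 = 1 + 2 = 3
Explicitly: b, f(b), f(f(b)).

3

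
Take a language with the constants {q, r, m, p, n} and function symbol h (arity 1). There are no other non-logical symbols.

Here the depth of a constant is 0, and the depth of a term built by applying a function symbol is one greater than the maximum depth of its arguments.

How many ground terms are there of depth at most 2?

Let N_k = |{terms of depth ≤ k}|. Then N_0 = 5 and N_k = 5 + N_{k-1} for k ≥ 1 (one summand per function symbol, arity giving the exponent).
N_0 = 5
N_1 = 5 + 5 = 10
N_2 = 5 + 10 = 15

15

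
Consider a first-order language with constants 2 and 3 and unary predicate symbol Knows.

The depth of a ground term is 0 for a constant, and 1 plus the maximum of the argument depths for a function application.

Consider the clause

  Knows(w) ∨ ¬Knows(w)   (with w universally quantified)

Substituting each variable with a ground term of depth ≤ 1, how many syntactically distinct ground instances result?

Ground terms of depth ≤ 1:
  With no function symbols every ground term is a constant, so there are exactly 2 ground terms at every depth bound.
  N_0 = 2
  N_1 = 2
So there are 2 ground terms available for substitution.
There is 1 variable to instantiate (w),  occurring in at least one literal, so different choices give different ground instances.
Number of ground instances = 2.

2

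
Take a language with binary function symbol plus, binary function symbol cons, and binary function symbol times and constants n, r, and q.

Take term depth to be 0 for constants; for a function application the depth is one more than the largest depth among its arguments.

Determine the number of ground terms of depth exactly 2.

If N_k denotes the number of depth-≤k ground terms, the 3 constants give N_0 = 3, and each function symbol of arity r contributes N_{k-1}^r new terms at level k: N_k = 3 + N_{k-1}^2 + N_{k-1}^2 + N_{k-1}^2.
N_0 = 3
N_1 = 3 + 3^2 + 3^2 + 3^2 = 30
N_2 = 3 + 30^2 + 30^2 + 30^2 = 2703
Terms of depth exactly 2: N_2 − N_1 = 2703 − 30 = 2673.

2673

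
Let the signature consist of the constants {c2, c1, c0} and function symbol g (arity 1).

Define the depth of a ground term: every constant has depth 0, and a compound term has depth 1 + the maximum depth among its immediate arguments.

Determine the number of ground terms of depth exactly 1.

3

If N_k denotes the number of depth-≤k ground terms, the 3 constants give N_0 = 3, and each function symbol of arity r contributes N_{k-1}^r new terms at level k: N_k = 3 + N_{k-1}.
N_0 = 3
N_1 = 3 + 3 = 6
Terms of depth exactly 1: N_1 − N_0 = 6 − 3 = 3.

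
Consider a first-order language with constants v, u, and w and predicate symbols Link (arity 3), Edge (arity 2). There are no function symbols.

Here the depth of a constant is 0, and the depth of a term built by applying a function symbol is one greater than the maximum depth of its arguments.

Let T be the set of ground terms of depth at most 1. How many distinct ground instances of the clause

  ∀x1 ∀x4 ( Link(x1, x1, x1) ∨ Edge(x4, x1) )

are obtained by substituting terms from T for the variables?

Ground terms of depth ≤ 1:
  With no function symbols every ground term is a constant, so there are exactly 3 ground terms at every depth bound.
  N_0 = 3
  N_1 = 3
So there are 3 ground terms available for substitution.
The body mentions every one of the 2 quantified variables; since ground terms form a free algebra, no two substitutions collapse to the same formula.
Number of ground instances = 3^2 = 9.

9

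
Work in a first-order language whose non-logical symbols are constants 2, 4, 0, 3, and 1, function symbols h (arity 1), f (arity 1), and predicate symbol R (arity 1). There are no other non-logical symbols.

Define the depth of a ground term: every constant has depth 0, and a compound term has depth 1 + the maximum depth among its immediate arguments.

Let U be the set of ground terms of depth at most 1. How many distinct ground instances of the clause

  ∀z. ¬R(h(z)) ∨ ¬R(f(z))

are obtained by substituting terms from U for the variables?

15

Ground terms of depth ≤ 1:
  If N_k denotes the number of depth-≤k ground terms, the 5 constants give N_0 = 5, and each function symbol of arity r contributes N_{k-1}^r new terms at level k: N_k = 5 + N_{k-1} + N_{k-1}.
  N_0 = 5
  N_1 = 5 + 5 + 5 = 15
So there are 15 ground terms available for substitution.
The clause has 1 distinct variable (z), which appears in the body. In the free term algebra distinct substitutions yield syntactically distinct ground instances.
Number of ground instances = 15.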